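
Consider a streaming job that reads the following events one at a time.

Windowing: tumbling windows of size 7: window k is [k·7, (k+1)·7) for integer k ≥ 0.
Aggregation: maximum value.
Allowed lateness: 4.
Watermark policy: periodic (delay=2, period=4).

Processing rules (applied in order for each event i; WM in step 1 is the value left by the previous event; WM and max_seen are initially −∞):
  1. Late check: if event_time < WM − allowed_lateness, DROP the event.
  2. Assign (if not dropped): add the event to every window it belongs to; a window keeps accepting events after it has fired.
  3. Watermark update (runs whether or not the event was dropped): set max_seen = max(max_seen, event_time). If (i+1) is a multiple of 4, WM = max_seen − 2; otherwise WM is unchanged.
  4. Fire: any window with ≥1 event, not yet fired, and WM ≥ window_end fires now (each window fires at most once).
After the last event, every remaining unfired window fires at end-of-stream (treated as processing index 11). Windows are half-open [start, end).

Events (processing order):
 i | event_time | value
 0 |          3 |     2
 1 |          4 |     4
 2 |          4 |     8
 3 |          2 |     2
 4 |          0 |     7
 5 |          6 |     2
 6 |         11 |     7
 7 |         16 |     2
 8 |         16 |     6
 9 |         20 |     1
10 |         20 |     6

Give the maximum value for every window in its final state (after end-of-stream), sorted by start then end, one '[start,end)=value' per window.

i=0 t=3 v=2: → [0,7); WM=−∞
i=1 t=4 v=4: → [0,7); WM=−∞
i=2 t=4 v=8: → [0,7); WM=−∞
i=3 t=2 v=2: → [0,7); WM=2
i=4 t=0 v=7: → [0,7); WM=2
i=5 t=6 v=2: → [0,7); WM=2
i=6 t=11 v=7: → [7,14); WM=2
i=7 t=16 v=2: → [14,21); WM=14; [0,7) fires=8 [7,14) fires=7
i=8 t=16 v=6: → [14,21); WM=14
i=9 t=20 v=1: → [14,21); WM=14
i=10 t=20 v=6: → [14,21); WM=14

[0,7)=8 [7,14)=7 [14,21)=6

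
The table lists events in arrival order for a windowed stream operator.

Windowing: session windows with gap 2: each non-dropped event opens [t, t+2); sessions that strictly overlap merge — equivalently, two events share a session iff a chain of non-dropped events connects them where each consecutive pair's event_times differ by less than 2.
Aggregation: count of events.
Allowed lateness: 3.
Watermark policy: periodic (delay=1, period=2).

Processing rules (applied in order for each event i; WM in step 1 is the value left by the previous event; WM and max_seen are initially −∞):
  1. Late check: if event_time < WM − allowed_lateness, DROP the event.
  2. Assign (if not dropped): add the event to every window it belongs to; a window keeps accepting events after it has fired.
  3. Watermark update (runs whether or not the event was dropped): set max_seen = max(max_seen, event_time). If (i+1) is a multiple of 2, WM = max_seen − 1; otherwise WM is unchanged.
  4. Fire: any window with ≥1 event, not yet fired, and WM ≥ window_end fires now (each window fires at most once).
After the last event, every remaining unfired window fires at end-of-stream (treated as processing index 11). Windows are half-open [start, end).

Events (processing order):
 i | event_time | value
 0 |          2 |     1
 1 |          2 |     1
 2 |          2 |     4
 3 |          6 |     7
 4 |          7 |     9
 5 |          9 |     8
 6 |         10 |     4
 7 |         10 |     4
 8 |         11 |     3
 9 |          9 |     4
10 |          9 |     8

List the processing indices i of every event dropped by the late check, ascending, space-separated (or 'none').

i=0 t=2 v=1: → [2,4); WM=−∞
i=1 t=2 v=1: → [2,4); WM=1
i=2 t=2 v=4: → [2,4); WM=1
i=3 t=6 v=7: → [6,8); WM=5
i=4 t=7 v=9: → [6,9); WM=5
i=5 t=9 v=8: → [9,11); WM=8
i=6 t=10 v=4: → [9,12); WM=8
i=7 t=10 v=4: → [9,12); WM=9
i=8 t=11 v=3: → [9,13); WM=9
i=9 t=9 v=4: → [9,13); WM=10
i=10 t=9 v=8: → [9,13); WM=10

none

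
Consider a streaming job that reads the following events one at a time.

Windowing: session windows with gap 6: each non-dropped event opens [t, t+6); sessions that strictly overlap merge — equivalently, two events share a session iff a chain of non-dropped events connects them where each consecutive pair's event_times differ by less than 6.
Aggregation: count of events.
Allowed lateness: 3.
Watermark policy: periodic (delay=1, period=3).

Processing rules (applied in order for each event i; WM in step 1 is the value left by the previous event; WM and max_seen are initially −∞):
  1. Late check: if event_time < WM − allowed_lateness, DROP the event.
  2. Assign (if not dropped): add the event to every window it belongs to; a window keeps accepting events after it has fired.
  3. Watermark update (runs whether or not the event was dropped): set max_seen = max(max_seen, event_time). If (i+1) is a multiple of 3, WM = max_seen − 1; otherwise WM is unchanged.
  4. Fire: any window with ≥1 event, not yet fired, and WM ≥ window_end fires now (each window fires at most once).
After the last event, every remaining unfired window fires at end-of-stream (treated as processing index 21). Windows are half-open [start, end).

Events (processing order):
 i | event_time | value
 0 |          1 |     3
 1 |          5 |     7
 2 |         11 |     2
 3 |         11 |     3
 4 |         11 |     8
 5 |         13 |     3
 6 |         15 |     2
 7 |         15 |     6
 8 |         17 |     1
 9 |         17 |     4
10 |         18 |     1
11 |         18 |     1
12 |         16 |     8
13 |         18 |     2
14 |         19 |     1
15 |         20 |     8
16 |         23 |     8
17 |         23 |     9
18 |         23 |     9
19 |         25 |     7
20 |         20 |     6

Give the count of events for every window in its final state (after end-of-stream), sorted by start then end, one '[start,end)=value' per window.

[1,11)=2 [11,31)=19

i=0 t=1 v=3: → [1,7); WM=−∞
i=1 t=5 v=7: → [1,11); WM=−∞
i=2 t=11 v=2: → [11,17); WM=10
i=3 t=11 v=3: → [11,17); WM=10
i=4 t=11 v=8: → [11,17); WM=10
i=5 t=13 v=3: → [11,19); WM=12
i=6 t=15 v=2: → [11,21); WM=12
i=7 t=15 v=6: → [11,21); WM=12
i=8 t=17 v=1: → [11,23); WM=16
i=9 t=17 v=4: → [11,23); WM=16
i=10 t=18 v=1: → [11,24); WM=16
i=11 t=18 v=1: → [11,24); WM=17
i=12 t=16 v=8: → [11,24); WM=17
i=13 t=18 v=2: → [11,24); WM=17
i=14 t=19 v=1: → [11,25); WM=18
i=15 t=20 v=8: → [11,26); WM=18
i=16 t=23 v=8: → [11,29); WM=18
i=17 t=23 v=9: → [11,29); WM=22
i=18 t=23 v=9: → [11,29); WM=22
i=19 t=25 v=7: → [11,31); WM=22
i=20 t=20 v=6: → [11,31); WM=24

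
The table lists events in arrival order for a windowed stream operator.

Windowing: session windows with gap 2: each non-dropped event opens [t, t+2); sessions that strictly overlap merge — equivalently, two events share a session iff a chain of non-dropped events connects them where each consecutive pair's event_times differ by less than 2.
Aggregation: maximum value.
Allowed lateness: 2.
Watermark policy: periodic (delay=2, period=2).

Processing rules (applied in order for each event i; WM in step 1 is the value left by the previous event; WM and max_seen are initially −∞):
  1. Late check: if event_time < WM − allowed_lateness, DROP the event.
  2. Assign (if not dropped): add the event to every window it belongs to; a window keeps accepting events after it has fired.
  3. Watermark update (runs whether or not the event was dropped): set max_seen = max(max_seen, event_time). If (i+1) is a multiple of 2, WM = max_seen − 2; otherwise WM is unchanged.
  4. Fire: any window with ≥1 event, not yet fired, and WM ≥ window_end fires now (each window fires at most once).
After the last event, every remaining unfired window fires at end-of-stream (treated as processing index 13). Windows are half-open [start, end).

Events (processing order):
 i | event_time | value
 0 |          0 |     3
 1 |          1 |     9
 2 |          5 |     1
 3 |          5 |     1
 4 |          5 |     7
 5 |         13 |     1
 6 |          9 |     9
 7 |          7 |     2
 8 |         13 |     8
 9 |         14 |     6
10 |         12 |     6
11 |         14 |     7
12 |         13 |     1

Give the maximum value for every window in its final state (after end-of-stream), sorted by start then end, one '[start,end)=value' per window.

i=0 t=0 v=3: → [0,2); WM=−∞
i=1 t=1 v=9: → [0,3); WM=-1
i=2 t=5 v=1: → [5,7); WM=-1
i=3 t=5 v=1: → [5,7); WM=3
i=4 t=5 v=7: → [5,7); WM=3
i=5 t=13 v=1: → [13,15); WM=11
i=6 t=9 v=9: → [9,11); WM=11
i=7 t=7 v=2: DROP (t<11-2); WM=11
i=8 t=13 v=8: → [13,15); WM=11
i=9 t=14 v=6: → [13,16); WM=12
i=10 t=12 v=6: → [12,16); WM=12
i=11 t=14 v=7: → [12,16); WM=12
i=12 t=13 v=1: → [12,16); WM=12

[0,3)=9 [5,7)=7 [9,11)=9 [12,16)=8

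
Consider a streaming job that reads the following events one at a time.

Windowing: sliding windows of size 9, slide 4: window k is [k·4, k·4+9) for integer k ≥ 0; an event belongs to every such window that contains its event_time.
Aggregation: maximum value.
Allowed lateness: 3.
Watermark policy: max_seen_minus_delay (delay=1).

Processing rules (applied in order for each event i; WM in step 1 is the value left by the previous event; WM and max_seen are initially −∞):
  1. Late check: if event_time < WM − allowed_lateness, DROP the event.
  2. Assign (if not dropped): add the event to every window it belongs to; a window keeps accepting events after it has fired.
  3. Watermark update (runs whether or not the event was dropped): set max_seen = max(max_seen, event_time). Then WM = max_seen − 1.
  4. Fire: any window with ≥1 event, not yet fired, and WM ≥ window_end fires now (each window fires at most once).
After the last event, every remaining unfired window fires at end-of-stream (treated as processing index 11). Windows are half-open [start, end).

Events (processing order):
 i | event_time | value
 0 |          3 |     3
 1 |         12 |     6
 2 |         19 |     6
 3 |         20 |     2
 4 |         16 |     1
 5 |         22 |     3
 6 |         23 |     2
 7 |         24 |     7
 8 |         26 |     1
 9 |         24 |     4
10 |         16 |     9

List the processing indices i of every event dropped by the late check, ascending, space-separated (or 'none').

10

i=0 t=3 v=3: → [0,9); WM=2
i=1 t=12 v=6: → [12,21),[8,17),[4,13); WM=11; [0,9) fires=3
i=2 t=19 v=6: → [16,25),[12,21); WM=18; [4,13) fires=6 [8,17) fires=6
i=3 t=20 v=2: → [20,29),[16,25),[12,21); WM=19
i=4 t=16 v=1: → [16,25),[12,21),[8,17); WM=19
i=5 t=22 v=3: → [20,29),[16,25); WM=21; [12,21) fires=6
i=6 t=23 v=2: → [20,29),[16,25); WM=22
i=7 t=24 v=7: → [24,33),[20,29),[16,25); WM=23
i=8 t=26 v=1: → [24,33),[20,29); WM=25; [16,25) fires=7
i=9 t=24 v=4: → [24,33),[20,29),[16,25); WM=25
i=10 t=16 v=9: DROP (t<25-3); WM=25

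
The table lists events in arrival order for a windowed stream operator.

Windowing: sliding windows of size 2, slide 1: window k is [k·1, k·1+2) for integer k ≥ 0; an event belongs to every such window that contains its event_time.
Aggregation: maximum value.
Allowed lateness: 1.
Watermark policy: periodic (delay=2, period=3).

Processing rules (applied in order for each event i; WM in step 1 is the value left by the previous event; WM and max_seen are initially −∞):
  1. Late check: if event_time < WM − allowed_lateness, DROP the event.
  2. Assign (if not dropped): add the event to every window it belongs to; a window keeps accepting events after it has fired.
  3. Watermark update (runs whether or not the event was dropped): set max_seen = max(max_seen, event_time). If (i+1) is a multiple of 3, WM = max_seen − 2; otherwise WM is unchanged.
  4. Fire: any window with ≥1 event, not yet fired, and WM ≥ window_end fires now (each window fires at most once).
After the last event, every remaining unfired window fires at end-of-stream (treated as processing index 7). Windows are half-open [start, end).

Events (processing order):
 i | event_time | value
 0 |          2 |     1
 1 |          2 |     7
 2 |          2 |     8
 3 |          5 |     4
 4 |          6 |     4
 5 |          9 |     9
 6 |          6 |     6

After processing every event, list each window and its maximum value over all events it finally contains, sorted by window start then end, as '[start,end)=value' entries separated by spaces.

i=0 t=2 v=1: → [2,4),[1,3); WM=−∞
i=1 t=2 v=7: → [2,4),[1,3); WM=−∞
i=2 t=2 v=8: → [2,4),[1,3); WM=0
i=3 t=5 v=4: → [5,7),[4,6); WM=0
i=4 t=6 v=4: → [6,8),[5,7); WM=0
i=5 t=9 v=9: → [9,11),[8,10); WM=7; [1,3) fires=8 [2,4) fires=8 [4,6) fires=4 [5,7) fires=4
i=6 t=6 v=6: → [6,8),[5,7); WM=7

[1,3)=8 [2,4)=8 [4,6)=4 [5,7)=6 [6,8)=6 [8,10)=9 [9,11)=9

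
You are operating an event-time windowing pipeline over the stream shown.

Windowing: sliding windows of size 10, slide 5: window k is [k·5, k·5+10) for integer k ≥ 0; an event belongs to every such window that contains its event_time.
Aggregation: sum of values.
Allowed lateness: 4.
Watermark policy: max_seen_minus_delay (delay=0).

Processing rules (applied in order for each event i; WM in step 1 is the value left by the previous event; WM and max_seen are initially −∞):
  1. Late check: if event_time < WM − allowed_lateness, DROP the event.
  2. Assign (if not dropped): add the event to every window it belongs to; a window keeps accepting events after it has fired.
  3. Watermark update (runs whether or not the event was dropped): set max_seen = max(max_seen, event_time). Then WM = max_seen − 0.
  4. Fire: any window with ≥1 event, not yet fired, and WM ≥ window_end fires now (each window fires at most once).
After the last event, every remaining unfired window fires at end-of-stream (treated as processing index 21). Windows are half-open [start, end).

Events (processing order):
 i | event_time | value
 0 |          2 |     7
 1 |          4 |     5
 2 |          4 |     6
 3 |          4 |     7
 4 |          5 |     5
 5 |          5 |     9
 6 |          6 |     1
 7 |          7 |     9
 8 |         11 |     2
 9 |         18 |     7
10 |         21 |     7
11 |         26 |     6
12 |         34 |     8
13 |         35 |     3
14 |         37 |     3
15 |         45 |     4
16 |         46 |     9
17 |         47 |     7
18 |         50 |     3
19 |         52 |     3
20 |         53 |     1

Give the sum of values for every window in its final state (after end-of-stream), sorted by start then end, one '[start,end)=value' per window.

i=0 t=2 v=7: → [0,10); WM=2
i=1 t=4 v=5: → [0,10); WM=4
i=2 t=4 v=6: → [0,10); WM=4
i=3 t=4 v=7: → [0,10); WM=4
i=4 t=5 v=5: → [5,15),[0,10); WM=5
i=5 t=5 v=9: → [5,15),[0,10); WM=5
i=6 t=6 v=1: → [5,15),[0,10); WM=6
i=7 t=7 v=9: → [5,15),[0,10); WM=7
i=8 t=11 v=2: → [10,20),[5,15); WM=11; [0,10) fires=49
i=9 t=18 v=7: → [15,25),[10,20); WM=18; [5,15) fires=26
i=10 t=21 v=7: → [20,30),[15,25); WM=21; [10,20) fires=9
i=11 t=26 v=6: → [25,35),[20,30); WM=26; [15,25) fires=14
i=12 t=34 v=8: → [30,40),[25,35); WM=34; [20,30) fires=13
i=13 t=35 v=3: → [35,45),[30,40); WM=35; [25,35) fires=14
i=14 t=37 v=3: → [35,45),[30,40); WM=37
i=15 t=45 v=4: → [45,55),[40,50); WM=45; [30,40) fires=14 [35,45) fires=6
i=16 t=46 v=9: → [45,55),[40,50); WM=46
i=17 t=47 v=7: → [45,55),[40,50); WM=47
i=18 t=50 v=3: → [50,60),[45,55); WM=50; [40,50) fires=20
i=19 t=52 v=3: → [50,60),[45,55); WM=52
i=20 t=53 v=1: → [50,60),[45,55); WM=53

[0,10)=49 [5,15)=26 [10,20)=9 [15,25)=14 [20,30)=13 [25,35)=14 [30,40)=14 [35,45)=6 [40,50)=20 [45,55)=27 [50,60)=7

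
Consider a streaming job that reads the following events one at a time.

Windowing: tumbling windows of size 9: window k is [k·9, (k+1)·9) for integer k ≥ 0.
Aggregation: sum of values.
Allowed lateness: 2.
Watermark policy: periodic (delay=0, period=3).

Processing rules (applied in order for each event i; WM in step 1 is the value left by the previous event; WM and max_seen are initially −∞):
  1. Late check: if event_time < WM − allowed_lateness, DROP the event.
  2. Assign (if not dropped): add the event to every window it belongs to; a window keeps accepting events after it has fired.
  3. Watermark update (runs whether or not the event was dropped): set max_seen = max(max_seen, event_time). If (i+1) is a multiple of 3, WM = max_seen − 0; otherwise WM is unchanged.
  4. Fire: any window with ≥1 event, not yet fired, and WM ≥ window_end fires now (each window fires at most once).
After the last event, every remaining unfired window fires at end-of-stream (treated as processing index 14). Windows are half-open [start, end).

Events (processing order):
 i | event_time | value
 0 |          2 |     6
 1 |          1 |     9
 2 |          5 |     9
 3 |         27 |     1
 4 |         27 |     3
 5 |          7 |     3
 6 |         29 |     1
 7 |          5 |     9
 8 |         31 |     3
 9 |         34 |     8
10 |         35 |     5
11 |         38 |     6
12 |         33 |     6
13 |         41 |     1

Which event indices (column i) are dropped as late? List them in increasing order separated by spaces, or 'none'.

7 12

i=0 t=2 v=6: → [0,9); WM=−∞
i=1 t=1 v=9: → [0,9); WM=−∞
i=2 t=5 v=9: → [0,9); WM=5
i=3 t=27 v=1: → [27,36); WM=5
i=4 t=27 v=3: → [27,36); WM=5
i=5 t=7 v=3: → [0,9); WM=27; [0,9) fires=27
i=6 t=29 v=1: → [27,36); WM=27
i=7 t=5 v=9: DROP (t<27-2); WM=27
i=8 t=31 v=3: → [27,36); WM=31
i=9 t=34 v=8: → [27,36); WM=31
i=10 t=35 v=5: → [27,36); WM=31
i=11 t=38 v=6: → [36,45); WM=38; [27,36) fires=21
i=12 t=33 v=6: DROP (t<38-2); WM=38
i=13 t=41 v=1: → [36,45); WM=38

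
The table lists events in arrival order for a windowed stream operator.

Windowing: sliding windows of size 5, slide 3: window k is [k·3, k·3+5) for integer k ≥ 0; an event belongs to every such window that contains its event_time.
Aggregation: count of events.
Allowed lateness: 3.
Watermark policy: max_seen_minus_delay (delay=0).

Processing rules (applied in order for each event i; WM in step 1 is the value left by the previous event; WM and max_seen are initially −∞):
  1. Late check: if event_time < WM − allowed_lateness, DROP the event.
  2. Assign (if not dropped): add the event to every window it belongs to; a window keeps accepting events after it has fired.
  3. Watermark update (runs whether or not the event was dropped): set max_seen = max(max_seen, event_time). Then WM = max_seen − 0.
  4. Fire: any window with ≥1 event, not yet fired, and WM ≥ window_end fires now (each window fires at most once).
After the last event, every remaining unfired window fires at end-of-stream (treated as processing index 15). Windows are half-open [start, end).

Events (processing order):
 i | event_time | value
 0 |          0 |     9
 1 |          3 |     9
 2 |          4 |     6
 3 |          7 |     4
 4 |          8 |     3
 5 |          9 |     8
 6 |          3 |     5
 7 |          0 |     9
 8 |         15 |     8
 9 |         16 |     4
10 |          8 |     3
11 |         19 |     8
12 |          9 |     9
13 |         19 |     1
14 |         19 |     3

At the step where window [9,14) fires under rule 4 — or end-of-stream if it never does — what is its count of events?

1

i=0 t=0 v=9: → [0,5); WM=0
i=1 t=3 v=9: → [3,8),[0,5); WM=3
i=2 t=4 v=6: → [3,8),[0,5); WM=4
i=3 t=7 v=4: → [6,11),[3,8); WM=7; [0,5) fires=3
i=4 t=8 v=3: → [6,11); WM=8; [3,8) fires=3
i=5 t=9 v=8: → [9,14),[6,11); WM=9
i=6 t=3 v=5: DROP (t<9-3); WM=9
i=7 t=0 v=9: DROP (t<9-3); WM=9
i=8 t=15 v=8: → [15,20),[12,17); WM=15; [6,11) fires=3 [9,14) fires=1
i=9 t=16 v=4: → [15,20),[12,17); WM=16
i=10 t=8 v=3: DROP (t<16-3); WM=16
i=11 t=19 v=8: → [18,23),[15,20); WM=19; [12,17) fires=2
i=12 t=9 v=9: DROP (t<19-3); WM=19
i=13 t=19 v=1: → [18,23),[15,20); WM=19
i=14 t=19 v=3: → [18,23),[15,20); WM=19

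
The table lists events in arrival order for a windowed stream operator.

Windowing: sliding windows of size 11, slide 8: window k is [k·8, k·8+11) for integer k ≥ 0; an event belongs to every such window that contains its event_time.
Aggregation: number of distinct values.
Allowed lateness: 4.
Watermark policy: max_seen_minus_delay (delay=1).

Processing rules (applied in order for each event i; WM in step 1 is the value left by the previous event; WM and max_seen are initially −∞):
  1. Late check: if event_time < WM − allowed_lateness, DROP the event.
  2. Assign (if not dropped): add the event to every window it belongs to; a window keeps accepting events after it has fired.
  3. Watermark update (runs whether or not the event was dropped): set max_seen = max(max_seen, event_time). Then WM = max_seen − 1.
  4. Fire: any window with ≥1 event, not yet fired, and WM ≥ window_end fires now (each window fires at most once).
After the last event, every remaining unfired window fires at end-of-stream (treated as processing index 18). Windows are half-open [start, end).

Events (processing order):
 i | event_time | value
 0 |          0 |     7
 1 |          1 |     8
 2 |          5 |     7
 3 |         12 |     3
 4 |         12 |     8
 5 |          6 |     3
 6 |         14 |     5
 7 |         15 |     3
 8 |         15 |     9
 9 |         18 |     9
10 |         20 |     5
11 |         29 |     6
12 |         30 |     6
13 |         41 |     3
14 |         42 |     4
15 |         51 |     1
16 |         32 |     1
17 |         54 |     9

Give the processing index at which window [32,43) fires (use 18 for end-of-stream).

i=0 t=0 v=7: → [0,11); WM=-1
i=1 t=1 v=8: → [0,11); WM=0
i=2 t=5 v=7: → [0,11); WM=4
i=3 t=12 v=3: → [8,19); WM=11; [0,11) fires=2
i=4 t=12 v=8: → [8,19); WM=11
i=5 t=6 v=3: DROP (t<11-4); WM=11
i=6 t=14 v=5: → [8,19); WM=13
i=7 t=15 v=3: → [8,19); WM=14
i=8 t=15 v=9: → [8,19); WM=14
i=9 t=18 v=9: → [16,27),[8,19); WM=17
i=10 t=20 v=5: → [16,27); WM=19; [8,19) fires=4
i=11 t=29 v=6: → [24,35); WM=28; [16,27) fires=2
i=12 t=30 v=6: → [24,35); WM=29
i=13 t=41 v=3: → [40,51),[32,43); WM=40; [24,35) fires=1
i=14 t=42 v=4: → [40,51),[32,43); WM=41
i=15 t=51 v=1: → [48,59); WM=50; [32,43) fires=2
i=16 t=32 v=1: DROP (t<50-4); WM=50
i=17 t=54 v=9: → [48,59); WM=53; [40,51) fires=2

15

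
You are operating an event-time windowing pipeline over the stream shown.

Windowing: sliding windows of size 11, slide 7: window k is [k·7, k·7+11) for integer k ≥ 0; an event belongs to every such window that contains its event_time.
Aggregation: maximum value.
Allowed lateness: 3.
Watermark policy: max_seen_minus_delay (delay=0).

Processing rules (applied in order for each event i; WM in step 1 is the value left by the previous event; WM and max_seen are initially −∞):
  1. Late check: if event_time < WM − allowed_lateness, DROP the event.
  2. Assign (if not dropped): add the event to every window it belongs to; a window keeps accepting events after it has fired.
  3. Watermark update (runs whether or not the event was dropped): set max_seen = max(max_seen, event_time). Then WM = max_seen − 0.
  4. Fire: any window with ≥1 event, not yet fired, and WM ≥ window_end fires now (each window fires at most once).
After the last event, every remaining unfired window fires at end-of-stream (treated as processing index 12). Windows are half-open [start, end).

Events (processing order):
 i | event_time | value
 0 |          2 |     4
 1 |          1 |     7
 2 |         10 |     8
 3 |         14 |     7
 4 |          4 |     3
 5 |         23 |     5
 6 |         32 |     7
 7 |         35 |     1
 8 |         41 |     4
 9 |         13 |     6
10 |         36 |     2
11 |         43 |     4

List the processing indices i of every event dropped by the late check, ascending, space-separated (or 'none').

4 9 10

i=0 t=2 v=4: → [0,11); WM=2
i=1 t=1 v=7: → [0,11); WM=2
i=2 t=10 v=8: → [7,18),[0,11); WM=10
i=3 t=14 v=7: → [14,25),[7,18); WM=14; [0,11) fires=8
i=4 t=4 v=3: DROP (t<14-3); WM=14
i=5 t=23 v=5: → [21,32),[14,25); WM=23; [7,18) fires=8
i=6 t=32 v=7: → [28,39); WM=32; [14,25) fires=7 [21,32) fires=5
i=7 t=35 v=1: → [35,46),[28,39); WM=35
i=8 t=41 v=4: → [35,46); WM=41; [28,39) fires=7
i=9 t=13 v=6: DROP (t<41-3); WM=41
i=10 t=36 v=2: DROP (t<41-3); WM=41
i=11 t=43 v=4: → [42,53),[35,46); WM=43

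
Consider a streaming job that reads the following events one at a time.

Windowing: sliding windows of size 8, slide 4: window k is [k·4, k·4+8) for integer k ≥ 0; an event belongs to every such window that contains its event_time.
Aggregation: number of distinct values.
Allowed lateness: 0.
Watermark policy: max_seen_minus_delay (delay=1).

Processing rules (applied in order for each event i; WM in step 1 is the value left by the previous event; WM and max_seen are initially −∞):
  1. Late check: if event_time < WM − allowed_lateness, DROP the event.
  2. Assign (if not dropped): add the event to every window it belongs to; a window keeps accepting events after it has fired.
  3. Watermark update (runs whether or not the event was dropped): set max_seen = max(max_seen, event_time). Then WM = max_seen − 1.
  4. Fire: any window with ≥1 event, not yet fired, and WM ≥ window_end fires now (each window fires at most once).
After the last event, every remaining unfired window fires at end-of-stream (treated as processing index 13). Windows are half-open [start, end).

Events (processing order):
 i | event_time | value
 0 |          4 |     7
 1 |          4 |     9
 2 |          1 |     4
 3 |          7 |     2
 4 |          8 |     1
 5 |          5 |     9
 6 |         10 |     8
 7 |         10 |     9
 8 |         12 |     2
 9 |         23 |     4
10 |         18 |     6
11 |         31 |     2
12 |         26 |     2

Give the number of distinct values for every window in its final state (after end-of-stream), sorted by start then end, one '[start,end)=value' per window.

[0,8)=3 [4,12)=5 [8,16)=4 [12,20)=1 [16,24)=1 [20,28)=1 [24,32)=1 [28,36)=1

i=0 t=4 v=7: → [4,12),[0,8); WM=3
i=1 t=4 v=9: → [4,12),[0,8); WM=3
i=2 t=1 v=4: DROP (t<3-0); WM=3
i=3 t=7 v=2: → [4,12),[0,8); WM=6
i=4 t=8 v=1: → [8,16),[4,12); WM=7
i=5 t=5 v=9: DROP (t<7-0); WM=7
i=6 t=10 v=8: → [8,16),[4,12); WM=9; [0,8) fires=3
i=7 t=10 v=9: → [8,16),[4,12); WM=9
i=8 t=12 v=2: → [12,20),[8,16); WM=11
i=9 t=23 v=4: → [20,28),[16,24); WM=22; [4,12) fires=5 [8,16) fires=4 [12,20) fires=1
i=10 t=18 v=6: DROP (t<22-0); WM=22
i=11 t=31 v=2: → [28,36),[24,32); WM=30; [16,24) fires=1 [20,28) fires=1
i=12 t=26 v=2: DROP (t<30-0); WM=30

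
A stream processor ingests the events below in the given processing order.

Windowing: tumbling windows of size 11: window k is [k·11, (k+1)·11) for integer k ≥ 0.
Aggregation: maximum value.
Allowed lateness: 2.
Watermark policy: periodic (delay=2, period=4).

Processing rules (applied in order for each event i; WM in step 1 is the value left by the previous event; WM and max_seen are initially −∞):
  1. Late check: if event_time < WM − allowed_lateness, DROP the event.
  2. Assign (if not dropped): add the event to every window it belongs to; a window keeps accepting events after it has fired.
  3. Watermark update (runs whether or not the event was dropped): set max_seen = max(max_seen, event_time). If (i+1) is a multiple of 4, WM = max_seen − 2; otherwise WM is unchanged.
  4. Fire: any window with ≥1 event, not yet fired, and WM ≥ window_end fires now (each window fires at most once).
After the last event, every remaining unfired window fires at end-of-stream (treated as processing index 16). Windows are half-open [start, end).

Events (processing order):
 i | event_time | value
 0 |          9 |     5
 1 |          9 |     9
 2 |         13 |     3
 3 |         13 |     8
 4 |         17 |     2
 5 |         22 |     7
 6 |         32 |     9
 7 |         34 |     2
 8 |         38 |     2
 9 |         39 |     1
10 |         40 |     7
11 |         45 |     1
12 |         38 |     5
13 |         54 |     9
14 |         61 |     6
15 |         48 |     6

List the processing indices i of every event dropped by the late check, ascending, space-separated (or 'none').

i=0 t=9 v=5: → [0,11); WM=−∞
i=1 t=9 v=9: → [0,11); WM=−∞
i=2 t=13 v=3: → [11,22); WM=−∞
i=3 t=13 v=8: → [11,22); WM=11; [0,11) fires=9
i=4 t=17 v=2: → [11,22); WM=11
i=5 t=22 v=7: → [22,33); WM=11
i=6 t=32 v=9: → [22,33); WM=11
i=7 t=34 v=2: → [33,44); WM=32; [11,22) fires=8
i=8 t=38 v=2: → [33,44); WM=32
i=9 t=39 v=1: → [33,44); WM=32
i=10 t=40 v=7: → [33,44); WM=32
i=11 t=45 v=1: → [44,55); WM=43; [22,33) fires=9
i=12 t=38 v=5: DROP (t<43-2); WM=43
i=13 t=54 v=9: → [44,55); WM=43
i=14 t=61 v=6: → [55,66); WM=43
i=15 t=48 v=6: → [44,55); WM=59; [33,44) fires=7 [44,55) fires=9

12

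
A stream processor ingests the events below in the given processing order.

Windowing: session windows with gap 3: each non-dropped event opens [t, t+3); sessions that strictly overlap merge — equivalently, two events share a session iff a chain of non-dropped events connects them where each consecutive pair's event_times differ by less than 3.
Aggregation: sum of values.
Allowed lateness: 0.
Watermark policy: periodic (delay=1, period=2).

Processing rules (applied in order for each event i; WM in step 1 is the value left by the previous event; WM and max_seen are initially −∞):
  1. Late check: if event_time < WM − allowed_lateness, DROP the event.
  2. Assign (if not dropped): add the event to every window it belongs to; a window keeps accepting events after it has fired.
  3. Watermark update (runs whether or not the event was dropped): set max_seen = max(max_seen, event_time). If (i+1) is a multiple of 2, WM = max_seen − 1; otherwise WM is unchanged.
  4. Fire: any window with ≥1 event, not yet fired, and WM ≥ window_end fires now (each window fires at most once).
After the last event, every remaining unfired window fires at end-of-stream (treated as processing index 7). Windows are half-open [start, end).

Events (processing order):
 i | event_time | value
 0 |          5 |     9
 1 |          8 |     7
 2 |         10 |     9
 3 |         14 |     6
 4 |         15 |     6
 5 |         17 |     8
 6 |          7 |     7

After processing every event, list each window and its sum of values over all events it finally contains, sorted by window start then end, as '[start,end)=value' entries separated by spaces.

i=0 t=5 v=9: → [5,8); WM=−∞
i=1 t=8 v=7: → [8,11); WM=7
i=2 t=10 v=9: → [8,13); WM=7
i=3 t=14 v=6: → [14,17); WM=13
i=4 t=15 v=6: → [14,18); WM=13
i=5 t=17 v=8: → [14,20); WM=16
i=6 t=7 v=7: DROP (t<16-0); WM=16

[5,8)=9 [8,13)=16 [14,20)=20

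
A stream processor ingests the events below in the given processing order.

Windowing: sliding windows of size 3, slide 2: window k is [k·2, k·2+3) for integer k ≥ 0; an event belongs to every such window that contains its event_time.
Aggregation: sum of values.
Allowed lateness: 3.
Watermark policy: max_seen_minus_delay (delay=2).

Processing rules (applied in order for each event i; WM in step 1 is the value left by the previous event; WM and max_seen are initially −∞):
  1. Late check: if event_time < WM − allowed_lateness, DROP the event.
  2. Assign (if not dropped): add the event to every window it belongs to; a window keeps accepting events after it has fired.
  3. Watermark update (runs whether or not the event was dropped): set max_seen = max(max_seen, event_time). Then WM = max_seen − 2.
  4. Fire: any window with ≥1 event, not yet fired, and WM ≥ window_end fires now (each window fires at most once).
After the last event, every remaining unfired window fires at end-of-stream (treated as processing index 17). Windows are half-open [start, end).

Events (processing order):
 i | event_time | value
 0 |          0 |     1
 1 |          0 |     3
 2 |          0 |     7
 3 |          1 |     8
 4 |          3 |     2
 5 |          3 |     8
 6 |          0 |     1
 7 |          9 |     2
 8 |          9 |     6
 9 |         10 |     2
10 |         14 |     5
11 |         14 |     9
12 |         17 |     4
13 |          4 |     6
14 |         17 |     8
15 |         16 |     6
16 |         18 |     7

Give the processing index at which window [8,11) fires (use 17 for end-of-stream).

i=0 t=0 v=1: → [0,3); WM=-2
i=1 t=0 v=3: → [0,3); WM=-2
i=2 t=0 v=7: → [0,3); WM=-2
i=3 t=1 v=8: → [0,3); WM=-1
i=4 t=3 v=2: → [2,5); WM=1
i=5 t=3 v=8: → [2,5); WM=1
i=6 t=0 v=1: → [0,3); WM=1
i=7 t=9 v=2: → [8,11); WM=7; [0,3) fires=20 [2,5) fires=10
i=8 t=9 v=6: → [8,11); WM=7
i=9 t=10 v=2: → [10,13),[8,11); WM=8
i=10 t=14 v=5: → [14,17),[12,15); WM=12; [8,11) fires=10
i=11 t=14 v=9: → [14,17),[12,15); WM=12
i=12 t=17 v=4: → [16,19); WM=15; [10,13) fires=2 [12,15) fires=14
i=13 t=4 v=6: DROP (t<15-3); WM=15
i=14 t=17 v=8: → [16,19); WM=15
i=15 t=16 v=6: → [16,19),[14,17); WM=15
i=16 t=18 v=7: → [18,21),[16,19); WM=16

10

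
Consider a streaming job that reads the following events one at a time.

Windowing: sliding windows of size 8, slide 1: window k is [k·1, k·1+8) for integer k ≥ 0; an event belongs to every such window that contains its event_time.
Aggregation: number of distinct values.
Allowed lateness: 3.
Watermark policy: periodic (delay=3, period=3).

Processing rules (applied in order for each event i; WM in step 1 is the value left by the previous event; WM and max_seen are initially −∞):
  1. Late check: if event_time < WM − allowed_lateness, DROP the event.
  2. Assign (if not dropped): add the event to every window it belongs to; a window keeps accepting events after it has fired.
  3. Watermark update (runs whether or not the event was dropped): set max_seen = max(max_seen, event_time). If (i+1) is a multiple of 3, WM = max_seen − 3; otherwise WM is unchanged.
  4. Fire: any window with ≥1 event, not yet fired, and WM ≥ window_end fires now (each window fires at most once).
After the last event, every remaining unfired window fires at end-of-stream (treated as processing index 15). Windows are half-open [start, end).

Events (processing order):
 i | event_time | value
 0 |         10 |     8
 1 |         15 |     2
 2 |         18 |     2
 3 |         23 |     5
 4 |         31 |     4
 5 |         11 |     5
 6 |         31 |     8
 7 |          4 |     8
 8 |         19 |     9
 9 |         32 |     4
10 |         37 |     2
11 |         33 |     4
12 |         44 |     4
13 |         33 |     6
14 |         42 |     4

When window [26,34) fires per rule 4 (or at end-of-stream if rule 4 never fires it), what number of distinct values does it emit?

2

i=0 t=10 v=8: → [10,18),[9,17),[8,16),[7,15),[6,14),[5,13),[4,12),[3,11); WM=−∞
i=1 t=15 v=2: → [15,23),[14,22),[13,21),[12,20),[11,19),[10,18),[9,17),[8,16); WM=−∞
i=2 t=18 v=2: → [18,26),[17,25),[16,24),[15,23),[14,22),[13,21),[12,20),[11,19); WM=15; [3,11) fires=1 [4,12) fires=1 [5,13) fires=1 [6,14) fires=1 [7,15) fires=1
i=3 t=23 v=5: → [23,31),[22,30),[21,29),[20,28),[19,27),[18,26),[17,25),[16,24); WM=15
i=4 t=31 v=4: → [31,39),[30,38),[29,37),[28,36),[27,35),[26,34),[25,33),[24,32); WM=15
i=5 t=11 v=5: DROP (t<15-3); WM=28; [8,16) fires=2 [9,17) fires=2 [10,18) fires=2 [11,19) fires=1 [12,20) fires=1 [13,21) fires=1 [14,22) fires=1 [15,23) fires=1 [16,24) fires=2 [17,25) fires=2 [18,26) fires=2 [19,27) fires=1 [20,28) fires=1
i=6 t=31 v=8: → [31,39),[30,38),[29,37),[28,36),[27,35),[26,34),[25,33),[24,32); WM=28
i=7 t=4 v=8: DROP (t<28-3); WM=28
i=8 t=19 v=9: DROP (t<28-3); WM=28
i=9 t=32 v=4: → [32,40),[31,39),[30,38),[29,37),[28,36),[27,35),[26,34),[25,33); WM=28
i=10 t=37 v=2: → [37,45),[36,44),[35,43),[34,42),[33,41),[32,40),[31,39),[30,38); WM=28
i=11 t=33 v=4: → [33,41),[32,40),[31,39),[30,38),[29,37),[28,36),[27,35),[26,34); WM=34; [21,29) fires=1 [22,30) fires=1 [23,31) fires=1 [24,32) fires=2 [25,33) fires=2 [26,34) fires=2
i=12 t=44 v=4: → [44,52),[43,51),[42,50),[41,49),[40,48),[39,47),[38,46),[37,45); WM=34
i=13 t=33 v=6: → [33,41),[32,40),[31,39),[30,38),[29,37),[28,36),[27,35),[26,34); WM=34
i=14 t=42 v=4: → [42,50),[41,49),[40,48),[39,47),[38,46),[37,45),[36,44),[35,43); WM=41; [27,35) fires=3 [28,36) fires=3 [29,37) fires=3 [30,38) fires=4 [31,39) fires=4 [32,40) fires=3 [33,41) fires=3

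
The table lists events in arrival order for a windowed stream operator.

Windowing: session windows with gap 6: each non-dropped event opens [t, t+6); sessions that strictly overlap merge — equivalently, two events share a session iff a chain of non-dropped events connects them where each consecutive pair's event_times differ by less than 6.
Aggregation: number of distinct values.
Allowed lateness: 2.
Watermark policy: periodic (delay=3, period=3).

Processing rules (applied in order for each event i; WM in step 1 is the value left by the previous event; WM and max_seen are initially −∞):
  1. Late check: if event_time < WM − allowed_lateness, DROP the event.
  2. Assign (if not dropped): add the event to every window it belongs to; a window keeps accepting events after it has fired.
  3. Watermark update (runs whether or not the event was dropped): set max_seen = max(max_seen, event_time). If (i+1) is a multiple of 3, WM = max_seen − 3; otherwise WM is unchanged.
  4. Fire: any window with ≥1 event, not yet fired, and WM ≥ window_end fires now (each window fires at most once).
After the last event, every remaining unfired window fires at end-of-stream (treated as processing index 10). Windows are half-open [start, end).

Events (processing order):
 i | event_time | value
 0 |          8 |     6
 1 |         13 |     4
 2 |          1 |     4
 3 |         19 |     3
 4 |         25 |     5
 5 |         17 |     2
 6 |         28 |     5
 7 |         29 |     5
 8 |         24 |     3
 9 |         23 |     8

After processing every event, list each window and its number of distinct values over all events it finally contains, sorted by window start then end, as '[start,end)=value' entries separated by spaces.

i=0 t=8 v=6: → [8,14); WM=−∞
i=1 t=13 v=4: → [8,19); WM=−∞
i=2 t=1 v=4: → [1,7); WM=10
i=3 t=19 v=3: → [19,25); WM=10
i=4 t=25 v=5: → [25,31); WM=10
i=5 t=17 v=2: → [8,25); WM=22
i=6 t=28 v=5: → [25,34); WM=22
i=7 t=29 v=5: → [25,35); WM=22
i=8 t=24 v=3: → [8,35); WM=26
i=9 t=23 v=8: DROP (t<26-2); WM=26

[1,7)=1 [8,35)=5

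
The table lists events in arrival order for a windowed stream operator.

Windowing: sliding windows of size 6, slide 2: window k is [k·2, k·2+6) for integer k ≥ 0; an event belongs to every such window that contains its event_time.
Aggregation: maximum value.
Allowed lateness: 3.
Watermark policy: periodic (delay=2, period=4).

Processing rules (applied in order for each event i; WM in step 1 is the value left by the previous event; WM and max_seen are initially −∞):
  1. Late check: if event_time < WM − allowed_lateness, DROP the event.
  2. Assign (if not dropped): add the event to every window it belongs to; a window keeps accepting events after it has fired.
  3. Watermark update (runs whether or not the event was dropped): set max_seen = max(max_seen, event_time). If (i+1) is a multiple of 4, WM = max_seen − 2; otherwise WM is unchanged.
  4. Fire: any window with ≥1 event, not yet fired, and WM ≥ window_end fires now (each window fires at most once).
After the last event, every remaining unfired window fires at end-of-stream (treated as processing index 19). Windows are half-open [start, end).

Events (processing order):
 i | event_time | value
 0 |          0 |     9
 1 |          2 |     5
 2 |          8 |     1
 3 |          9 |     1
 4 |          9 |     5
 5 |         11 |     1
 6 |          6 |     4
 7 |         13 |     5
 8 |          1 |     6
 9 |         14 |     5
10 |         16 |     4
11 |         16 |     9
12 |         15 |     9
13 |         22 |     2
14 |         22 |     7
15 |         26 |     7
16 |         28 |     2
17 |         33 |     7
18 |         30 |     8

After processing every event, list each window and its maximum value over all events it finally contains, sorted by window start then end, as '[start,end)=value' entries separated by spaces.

i=0 t=0 v=9: → [0,6); WM=−∞
i=1 t=2 v=5: → [2,8),[0,6); WM=−∞
i=2 t=8 v=1: → [8,14),[6,12),[4,10); WM=−∞
i=3 t=9 v=1: → [8,14),[6,12),[4,10); WM=7; [0,6) fires=9
i=4 t=9 v=5: → [8,14),[6,12),[4,10); WM=7
i=5 t=11 v=1: → [10,16),[8,14),[6,12); WM=7
i=6 t=6 v=4: → [6,12),[4,10),[2,8); WM=7
i=7 t=13 v=5: → [12,18),[10,16),[8,14); WM=11; [2,8) fires=5 [4,10) fires=5
i=8 t=1 v=6: DROP (t<11-3); WM=11
i=9 t=14 v=5: → [14,20),[12,18),[10,16); WM=11
i=10 t=16 v=4: → [16,22),[14,20),[12,18); WM=11
i=11 t=16 v=9: → [16,22),[14,20),[12,18); WM=14; [6,12) fires=5 [8,14) fires=5
i=12 t=15 v=9: → [14,20),[12,18),[10,16); WM=14
i=13 t=22 v=2: → [22,28),[20,26),[18,24); WM=14
i=14 t=22 v=7: → [22,28),[20,26),[18,24); WM=14
i=15 t=26 v=7: → [26,32),[24,30),[22,28); WM=24; [10,16) fires=9 [12,18) fires=9 [14,20) fires=9 [16,22) fires=9 [18,24) fires=7
i=16 t=28 v=2: → [28,34),[26,32),[24,30); WM=24
i=17 t=33 v=7: → [32,38),[30,36),[28,34); WM=24
i=18 t=30 v=8: → [30,36),[28,34),[26,32); WM=24

[0,6)=9 [2,8)=5 [4,10)=5 [6,12)=5 [8,14)=5 [10,16)=9 [12,18)=9 [14,20)=9 [16,22)=9 [18,24)=7 [20,26)=7 [22,28)=7 [24,30)=7 [26,32)=8 [28,34)=8 [30,36)=8 [32,38)=7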